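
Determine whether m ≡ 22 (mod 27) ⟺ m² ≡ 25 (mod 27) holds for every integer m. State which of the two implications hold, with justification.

(⇒) holds; (⇐) fails.

(⇒) Suppose m ≡ 22 (mod 27). Write m = 27j + 22. Then (27j + 22)² = 729j² + 1188j + 484 = 27(27j² + 44j + 17) + 25, so m² ≡ 25 (mod 27).

(⇐) This fails: take m = 5. Then 5² = 25 ≡ 25 (mod 27), yet 5 ≡ 5 (mod 27), not 22.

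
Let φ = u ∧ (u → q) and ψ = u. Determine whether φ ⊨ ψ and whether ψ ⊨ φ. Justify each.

(⟹) Assume the antecedent. If q is true, the antecedent forces (q = T, u = T), and u holds there. If q is false, the antecedent cannot hold. Either way u holds.

(⟸) This fails. Under q = F, u = T, the left side is false but the right side is true.

(⇒) holds; (⇐) fails.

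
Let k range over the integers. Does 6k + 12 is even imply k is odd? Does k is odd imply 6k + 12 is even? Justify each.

(⇒) fails; (⇐) holds.

(⇐) Suppose k is odd. Since 6 is even, 6k is even for every k, so 6k + 12 has the same parity as 12, which is even. Hence 6k + 12 is even.

(⇒) This fails: take k = 2. Then 6k + 12 = 24, which is even, yet k = 2 is even, not odd.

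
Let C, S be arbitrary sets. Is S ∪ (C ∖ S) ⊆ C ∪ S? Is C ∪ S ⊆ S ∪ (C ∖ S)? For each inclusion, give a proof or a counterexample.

(⊇) Let x ∈ C ∪ S. Then either x ∈ C and x ∉ S; or x ∈ S and x ∉ C; or x ∈ C ∩ S. In each case x ∈ S ∪ (C ∖ S), so C ∪ S ⊆ S ∪ (C ∖ S).

(⊆) Let x ∈ S ∪ (C ∖ S). Then either x ∈ C and x ∉ S; or x ∈ S and x ∉ C; or x ∈ C ∩ S. In each case x ∈ C ∪ S, so S ∪ (C ∖ S) ⊆ C ∪ S.

The two sets are equal.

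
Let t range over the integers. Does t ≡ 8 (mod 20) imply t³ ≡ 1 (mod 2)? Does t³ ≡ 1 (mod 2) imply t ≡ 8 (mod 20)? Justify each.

Both directions fail.

(→) This fails: take t = 8. Then 8 ≡ 8 (mod 20), but 8³ = 512 ≡ 0 (mod 2), not 1.

(←) This fails: take t = 1. Then 1³ = 1 ≡ 1 (mod 2), yet 1 ≡ 1 (mod 20), not 8.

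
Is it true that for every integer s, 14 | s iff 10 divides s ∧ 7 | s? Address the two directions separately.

(⇒) This fails: take s = 14. Certainly 14 ∣ 14, but 10 ∤ 14.

(⇐) Suppose 10 ∣ s and 7 ∣ s. Any common multiple of 10 and 7 is a multiple of their lcm; here gcd(10, 7) = 1, so lcm(10, 7) = 10·7 = 70, so 70 ∣ s. Since 14 ∣ 70, it follows that 14 ∣ s.

Not equivalent: only (⇐) holds.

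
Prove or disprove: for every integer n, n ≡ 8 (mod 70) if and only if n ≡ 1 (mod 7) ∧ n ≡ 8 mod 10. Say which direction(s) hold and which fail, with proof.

Both directions hold.

Forward direction. Suppose n ≡ 8 (mod 70); write n = 70j + 8. Since 7 ∣ 70, reducing mod 7 gives n ≡ 8 ≡ 1 (mod 7); since 10 ∣ 70, reducing mod 10 gives n ≡ 8 (mod 10).

Converse. If n ≡ 1 (mod 7) and n ≡ 8 (mod 10), then by the Chinese remainder theorem n ≡ 8 (mod 70). This is exactly n ≡ 8 (mod 70).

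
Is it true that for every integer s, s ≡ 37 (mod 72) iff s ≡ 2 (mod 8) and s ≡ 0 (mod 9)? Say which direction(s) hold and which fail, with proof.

(⇒) This fails: s = 37 gives 37 ≡ 37 (mod 72) but 37 ≡ 5 (mod 8), so the conjunction on the right does not hold.

(⇐) This fails: s = 18 satisfies both congruences on the right (18 ≡ 2 mod 8 and 18 ≡ 0 mod 9) yet 18 ≡ 18 (mod 72), not 37.

(⇒) fails and (⇐) fails.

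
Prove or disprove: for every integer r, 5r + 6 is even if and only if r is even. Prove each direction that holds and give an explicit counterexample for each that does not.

(→) Suppose 5r + 6 is even. Since 5 is odd, 5r and r have the same parity, so 5r + 6 ≡ r + 6 (mod 2). As 6 is even, 5r + 6 is even exactly when r is even. Thus r is even.

(←) Conversely, suppose r is even; write r = 2j. Then 5r + 6 = 5·(2j) + 6 = 2·5j + 6, which is even.

Equivalent; both directions hold.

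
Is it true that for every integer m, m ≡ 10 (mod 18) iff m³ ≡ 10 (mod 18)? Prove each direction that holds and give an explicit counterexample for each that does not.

Forward direction. Suppose m ≡ 10 (mod 18). Write m = 18j + 10. Then (18j + 10)³ = 5832j³ + 9720j² + 5400j + 1000 = 18(324j³ + 540j² + 300j + 55) + 10, so m³ ≡ 10 (mod 18).

Converse. This fails: take m = 4. Then 4³ = 64 ≡ 10 (mod 18), yet 4 ≡ 4 (mod 18), not 10.

Only the forward implication holds.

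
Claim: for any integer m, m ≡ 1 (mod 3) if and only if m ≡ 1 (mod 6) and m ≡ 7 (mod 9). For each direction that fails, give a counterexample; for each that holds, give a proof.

[⇒] This fails: m = 1 gives 1 ≡ 1 (mod 3) but 1 ≡ 1 (mod 9), so the conjunction on the right does not hold.

[⇐] Conversely, if m ≡ 1 (mod 6) and m ≡ 7 (mod 9), then by the Chinese remainder theorem m ≡ 7 (mod 18). Since 7 ≡ 1 (mod 3) and 3 ∣ 18, we get m ≡ 1 (mod 3).

(⇒) fails; (⇐) holds.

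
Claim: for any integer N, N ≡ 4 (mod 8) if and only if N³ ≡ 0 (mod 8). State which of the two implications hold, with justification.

Only the forward implication holds.

(⟹) Suppose N ≡ 4 (mod 8). Write N = 8j + 4. Then (8j + 4)³ = 512j³ + 768j² + 384j + 64 = 8(64j³ + 96j² + 48j + 8) + 0, so N³ ≡ 0 (mod 8).

(⟸) This fails: take N = 0. Then 0³ = 0 ≡ 0 (mod 8), yet 0 ≡ 0 (mod 8), not 4.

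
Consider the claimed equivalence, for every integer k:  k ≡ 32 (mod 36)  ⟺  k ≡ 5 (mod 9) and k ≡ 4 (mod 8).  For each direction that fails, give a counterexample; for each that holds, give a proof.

The forward direction fails; the converse holds.

(⟸) If k ≡ 5 (mod 9) and k ≡ 4 (mod 8), then by the Chinese remainder theorem k ≡ 68 (mod 72). Since 68 ≡ 32 (mod 36) and 36 ∣ 72, we get k ≡ 32 (mod 36).

(⟹) This fails: k = 32 gives 32 ≡ 32 (mod 36) but 32 ≡ 0 (mod 8), so the conjunction on the right does not hold.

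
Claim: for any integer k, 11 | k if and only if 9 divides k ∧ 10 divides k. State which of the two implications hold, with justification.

(⇒) This fails: take k = 11. Certainly 11 ∣ 11, but 9 ∤ 11.

(⇐) This fails: take k = 90. Both 9 ∣ 90 and 10 ∣ 90, yet 90 is not a multiple of 11 (since 90 = 8·11 + 2), so 11 ∤ 90.

Both directions fail.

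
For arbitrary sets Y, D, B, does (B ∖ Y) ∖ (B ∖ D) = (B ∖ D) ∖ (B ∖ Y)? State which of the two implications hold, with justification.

(⊆) fails and (⊇) fails.

(⟹) This inclusion fails. Take Y = ∅, D = {1}, B = {1}; then 1 ∈ (B ∖ Y) ∖ (B ∖ D) but 1 ∉ (B ∖ D) ∖ (B ∖ Y).

(⟸) This inclusion fails. Take Y = {1}, D = ∅, B = {1}; then 1 ∈ (B ∖ D) ∖ (B ∖ Y) but 1 ∉ (B ∖ Y) ∖ (B ∖ D).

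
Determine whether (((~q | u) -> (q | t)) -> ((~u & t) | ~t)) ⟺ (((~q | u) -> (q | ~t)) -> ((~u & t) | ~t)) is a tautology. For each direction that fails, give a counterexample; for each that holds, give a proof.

Forward direction. Assume the antecedent. If t is true, the antecedent forces (t = T, q = F, u = F) or (t = T, q = T, u = F), and the consequent holds there. If t is false, the consequent reduces to true regardless of the other variables. Either way the consequent holds.

Converse. This fails. Under t = T, q = F, u = T, the left side is false but the right side is true.

(⇒) holds; (⇐) fails.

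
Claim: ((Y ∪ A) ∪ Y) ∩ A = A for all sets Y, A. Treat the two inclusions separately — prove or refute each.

Both inclusions hold.

(⟹) Let x ∈ ((Y ∪ A) ∪ Y) ∩ A. Then either x ∈ A and x ∉ Y; or x ∈ Y ∩ A. In each case x ∈ A, so ((Y ∪ A) ∪ Y) ∩ A ⊆ A.

(⟸) Let x ∈ A. Then either x ∈ A and x ∉ Y; or x ∈ Y ∩ A. In each case x ∈ ((Y ∪ A) ∪ Y) ∩ A, so A ⊆ ((Y ∪ A) ∪ Y) ∩ A.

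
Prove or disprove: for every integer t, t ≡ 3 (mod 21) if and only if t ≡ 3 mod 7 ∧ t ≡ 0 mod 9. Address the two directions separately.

(⟹) This fails: t = 24 gives 24 ≡ 3 (mod 21) but 24 ≡ 6 (mod 9), so the conjunction on the right does not hold.

(⟸) Conversely, if t ≡ 3 (mod 7) and t ≡ 0 (mod 9), then by the Chinese remainder theorem t ≡ 45 (mod 63). Since 45 ≡ 3 (mod 21) and 21 ∣ 63, we get t ≡ 3 (mod 21).

The forward direction fails; the converse holds.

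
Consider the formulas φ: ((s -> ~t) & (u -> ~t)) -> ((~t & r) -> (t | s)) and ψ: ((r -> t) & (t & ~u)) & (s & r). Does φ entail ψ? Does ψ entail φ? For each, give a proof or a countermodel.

(⟹) This fails. Under r = F, t = F, s = F, u = F, the left side is true but the right side is false.

(⟸) Assume the antecedent. If r is true, the antecedent forces (r = T, t = T, s = T, u = F), and the consequent holds there. If r is false, the antecedent cannot hold. Either way the consequent holds.

(⇒) fails; (⇐) holds.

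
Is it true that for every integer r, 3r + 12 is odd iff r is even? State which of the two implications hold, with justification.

Forward direction. This fails: r = 7 gives 3r + 12 = 33, which is odd, but 7 is odd, not even.

Converse. This also fails: r = 6 is even, but 3r + 12 = 30 is even, not odd.

(⇒) fails and (⇐) fails.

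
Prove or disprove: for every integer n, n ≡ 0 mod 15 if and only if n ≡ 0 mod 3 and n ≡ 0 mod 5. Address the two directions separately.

(←) If n ≡ 0 (mod 3) and n ≡ 0 (mod 5), then by the Chinese remainder theorem n ≡ 0 (mod 15). This is exactly n ≡ 0 (mod 15).

(→) Suppose n ≡ 0 (mod 15); write n = 15j + 0. Since 3 ∣ 15, reducing mod 3 gives n ≡ 0 (mod 3); since 5 ∣ 15, reducing mod 5 gives n ≡ 0 (mod 5).

Both directions hold.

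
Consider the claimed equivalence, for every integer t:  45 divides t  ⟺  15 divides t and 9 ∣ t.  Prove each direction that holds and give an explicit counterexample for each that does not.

(⇒) If 45 ∣ t, write t = 45q. Since 45 = 3·15, t = 15·(3q), so 15 ∣ t; and since 45 = 5·9, t = 9·(5q), so 9 ∣ t.

(⇐) Suppose 15 ∣ t and 9 ∣ t. Any common multiple of 15 and 9 is a multiple of their lcm; here lcm(15, 9) = 15·9/gcd(15, 9) = 135/3 = 45, so 45 ∣ t.

Both implications hold.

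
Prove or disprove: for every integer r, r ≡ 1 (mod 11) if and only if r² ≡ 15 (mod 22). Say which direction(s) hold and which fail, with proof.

Neither implication holds.

(⇒) This fails: take r = 1. Then 1 ≡ 1 (mod 11), but 1² = 1 ≡ 1 (mod 22), not 15.

(⇐) This fails: take r = 9. Then 9² = 81 ≡ 15 (mod 22), yet 9 ≡ 9 (mod 11), not 1.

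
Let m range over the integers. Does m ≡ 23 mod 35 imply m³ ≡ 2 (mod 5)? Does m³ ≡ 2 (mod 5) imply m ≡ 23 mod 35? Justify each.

[⇐] This fails: take m = 3. Then 3³ = 27 ≡ 2 (mod 5), yet 3 ≡ 3 (mod 35), not 23.

[⇒] Suppose m ≡ 23 (mod 35). Then m³ ≡ 23³ = 12167 (mod 35), and since 5 ∣ 35, also m³ ≡ 2 (mod 5).

(⇒) holds; (⇐) fails.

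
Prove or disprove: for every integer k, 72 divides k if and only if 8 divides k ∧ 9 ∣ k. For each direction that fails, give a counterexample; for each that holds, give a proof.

Both implications hold.

Converse. Suppose 8 ∣ k and 9 ∣ k. Any common multiple of 8 and 9 is a multiple of their lcm; here gcd(8, 9) = 1, so lcm(8, 9) = 8·9 = 72, so 72 ∣ k.

Forward direction. If 72 ∣ k, write k = 72q. Since 72 = 9·8, k = 8·(9q), so 8 ∣ k; and since 72 = 8·9, k = 9·(8q), so 9 ∣ k.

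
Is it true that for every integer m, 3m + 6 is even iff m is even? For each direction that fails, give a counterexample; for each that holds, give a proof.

(⇒) Suppose 3m + 6 is even. Since 3 is odd, 3m and m have the same parity, so 3m + 6 ≡ m + 6 (mod 2). As 6 is even, 3m + 6 is even exactly when m is even. Thus m is even.

(⇐) Conversely, suppose m is even; write m = 2j. Then 3m + 6 = 3·(2j) + 6 = 2·3j + 6, which is even.

Both directions hold; the statement is true.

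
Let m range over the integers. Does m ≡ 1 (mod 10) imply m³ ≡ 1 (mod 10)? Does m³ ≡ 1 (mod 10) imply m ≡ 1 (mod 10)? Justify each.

[⇒] Suppose m ≡ 1 (mod 10). Write m = 10j + 1. Then (10j + 1)³ = 1000j³ + 300j² + 30j + 1 = 10(100j³ + 30j² + 3j) + 1, so m³ ≡ 1 (mod 10).

[⇐] Conversely, suppose m³ ≡ 1 (mod 10). The only residue r in {0, …, 9} with r³ ≡ 1 (mod 10) is r = 1, so m ≡ 1 (mod 10).

Both implications hold.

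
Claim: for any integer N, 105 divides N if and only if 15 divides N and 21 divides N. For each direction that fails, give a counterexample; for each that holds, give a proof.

Both implications hold.

(⟹) If 105 ∣ N, write N = 105q. Since 105 = 7·15, N = 15·(7q), so 15 ∣ N; and since 105 = 5·21, N = 21·(5q), so 21 ∣ N.

(⟸) Suppose 15 ∣ N and 21 ∣ N. Any common multiple of 15 and 21 is a multiple of their lcm; here lcm(15, 21) = 15·21/gcd(15, 21) = 315/3 = 105, so 105 ∣ N.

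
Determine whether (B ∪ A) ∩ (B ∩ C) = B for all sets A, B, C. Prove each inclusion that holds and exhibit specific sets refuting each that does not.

The sets are not equal: only the forward inclusion holds.

Forward inclusion. Let x ∈ (B ∪ A) ∩ (B ∩ C). Then either x ∈ B ∩ C and x ∉ A; or x ∈ A ∩ B ∩ C. In each case x ∈ B, so (B ∪ A) ∩ (B ∩ C) ⊆ B.

Reverse inclusion. This inclusion fails. Take A = ∅, B = {1}, C = ∅; then 1 ∈ B but 1 ∉ (B ∪ A) ∩ (B ∩ C).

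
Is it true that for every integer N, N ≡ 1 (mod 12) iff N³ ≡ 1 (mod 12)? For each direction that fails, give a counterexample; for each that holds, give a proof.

[⇒] Suppose N ≡ 1 (mod 12). Write N = 12j + 1. Then (12j + 1)³ = 1728j³ + 432j² + 36j + 1 = 12(144j³ + 36j² + 3j) + 1, so N³ ≡ 1 (mod 12).

[⇐] Conversely, suppose N³ ≡ 1 (mod 12). The only residue r in {0, …, 11} with r³ ≡ 1 (mod 12) is r = 1, so N ≡ 1 (mod 12).

Equivalent; both directions hold.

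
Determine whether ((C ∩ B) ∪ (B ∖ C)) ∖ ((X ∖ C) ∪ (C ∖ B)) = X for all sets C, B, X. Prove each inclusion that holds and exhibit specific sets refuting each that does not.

(⟹) This inclusion fails. Take C = ∅, B = {1}, X = ∅; then 1 ∈ ((C ∩ B) ∪ (B ∖ C)) ∖ ((X ∖ C) ∪ (C ∖ B)) but 1 ∉ X.

(⟸) This inclusion fails. Take C = ∅, B = ∅, X = {1}; then 1 ∈ X but 1 ∉ ((C ∩ B) ∪ (B ∖ C)) ∖ ((X ∖ C) ∪ (C ∖ B)).

(⊆) fails and (⊇) fails.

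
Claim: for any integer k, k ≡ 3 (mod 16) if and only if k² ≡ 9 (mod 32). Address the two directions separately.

Not equivalent: only (⇒) holds.

[⇒] Suppose k ≡ 3 (mod 16). Working modulo 32, k ∈ {3, 19}; for each such r, r² ≡ 9 (mod 32).

[⇐] This fails: take k = 13. Then 13² = 169 ≡ 9 (mod 32), yet 13 ≡ 13 (mod 16), not 3.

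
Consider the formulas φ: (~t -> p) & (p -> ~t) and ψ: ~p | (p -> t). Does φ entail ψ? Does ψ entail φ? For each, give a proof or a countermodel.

(⇒) fails and (⇐) fails.

[⇒] This fails. Under t = F, p = T, the left side is true but the right side is false.

[⇐] This fails. Under t = F, p = F, the left side is false but the right side is true.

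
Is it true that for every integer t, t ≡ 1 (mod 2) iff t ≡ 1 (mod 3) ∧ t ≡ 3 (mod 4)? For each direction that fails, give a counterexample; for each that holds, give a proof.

[⇒] This fails: t = 1 gives 1 ≡ 1 (mod 2) but 1 ≡ 1 (mod 4), so the conjunction on the right does not hold.

[⇐] Conversely, if t ≡ 1 (mod 3) and t ≡ 3 (mod 4), then by the Chinese remainder theorem t ≡ 7 (mod 12). Since 7 ≡ 1 (mod 2) and 2 ∣ 12, we get t ≡ 1 (mod 2).

The forward direction fails; the converse holds.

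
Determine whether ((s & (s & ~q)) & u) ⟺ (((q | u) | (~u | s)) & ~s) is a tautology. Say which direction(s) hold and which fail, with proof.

Neither direction holds.

(→) This fails. Under q = F, s = T, u = T, the left side is true but the right side is false.

(←) This fails. Under q = F, s = F, u = F, the left side is false but the right side is true.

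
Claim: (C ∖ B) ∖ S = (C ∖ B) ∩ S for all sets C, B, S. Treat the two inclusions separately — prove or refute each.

(⊆) fails and (⊇) fails.

(⊆) This inclusion fails. Take C = {1}, B = ∅, S = ∅; then 1 ∈ (C ∖ B) ∖ S but 1 ∉ (C ∖ B) ∩ S.

(⊇) This inclusion fails. Take C = {1}, B = ∅, S = {1}; then 1 ∈ (C ∖ B) ∩ S but 1 ∉ (C ∖ B) ∖ S.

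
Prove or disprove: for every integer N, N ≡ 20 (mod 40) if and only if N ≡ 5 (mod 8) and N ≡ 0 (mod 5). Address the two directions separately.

Both directions fail.

[⇒] This fails: N = 20 gives 20 ≡ 20 (mod 40) but 20 ≡ 4 (mod 8), so the conjunction on the right does not hold.

[⇐] This fails: N = 5 satisfies both congruences on the right (5 ≡ 5 mod 8 and 5 ≡ 0 mod 5) yet 5 ≡ 5 (mod 40), not 20.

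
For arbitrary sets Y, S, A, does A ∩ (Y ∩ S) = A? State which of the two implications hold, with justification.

Reverse inclusion. This inclusion fails. Take Y = ∅, S = ∅, A = {1}; then 1 ∈ A but 1 ∉ A ∩ (Y ∩ S).

Forward inclusion. Let x ∈ A ∩ (Y ∩ S). Then x ∈ Y ∩ S ∩ A, from which x ∈ A.

The sets are not equal: only the forward inclusion holds.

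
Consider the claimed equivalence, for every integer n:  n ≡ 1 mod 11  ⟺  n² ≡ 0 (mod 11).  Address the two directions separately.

Forward direction. This fails: take n = 1. Then 1 ≡ 1 (mod 11), but 1² = 1 ≡ 1 (mod 11), not 0.

Converse. This fails: take n = 0. Then 0² = 0 ≡ 0 (mod 11), yet 0 ≡ 0 (mod 11), not 1.

Both directions fail.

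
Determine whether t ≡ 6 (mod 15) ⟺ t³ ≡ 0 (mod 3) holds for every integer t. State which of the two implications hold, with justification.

(⟹) Suppose t ≡ 6 (mod 15). Then t³ ≡ 6³ = 216 (mod 15), and since 3 ∣ 15, also t³ ≡ 0 (mod 3).

(⟸) This fails: take t = 0. Then 0³ = 0 ≡ 0 (mod 3), yet 0 ≡ 0 (mod 15), not 6.

(⇒) holds; (⇐) fails.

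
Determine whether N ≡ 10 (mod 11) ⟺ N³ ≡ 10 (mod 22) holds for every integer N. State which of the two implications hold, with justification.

(→) This fails: take N = 21. Then 21 ≡ 10 (mod 11), but 21³ = 9261 ≡ 21 (mod 22), not 10.

(←) Conversely, the residues r modulo 22 with r³ ≡ 10 (mod 22) are exactly {10}, and each is ≡ 10 (mod 11).

The forward direction fails; the converse holds.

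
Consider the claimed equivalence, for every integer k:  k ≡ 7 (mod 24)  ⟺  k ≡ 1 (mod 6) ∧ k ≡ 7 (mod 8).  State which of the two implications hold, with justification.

(→) Suppose k ≡ 7 (mod 24); write k = 24j + 7. Since 6 ∣ 24, reducing mod 6 gives k ≡ 7 ≡ 1 (mod 6); since 8 ∣ 24, reducing mod 8 gives k ≡ 7 (mod 8).

(←) Conversely, if k ≡ 1 (mod 6) and k ≡ 7 (mod 8), then by the Chinese remainder theorem k ≡ 7 (mod 24). This is exactly k ≡ 7 (mod 24).

Equivalent; both directions hold.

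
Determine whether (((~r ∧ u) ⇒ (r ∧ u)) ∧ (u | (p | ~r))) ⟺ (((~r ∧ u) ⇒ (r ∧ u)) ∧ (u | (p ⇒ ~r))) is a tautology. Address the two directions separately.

Both directions fail.

(→) This fails. Under p = T, r = T, u = F, the left side is true but the right side is false.

(←) This fails. Under p = F, r = T, u = F, the left side is false but the right side is true.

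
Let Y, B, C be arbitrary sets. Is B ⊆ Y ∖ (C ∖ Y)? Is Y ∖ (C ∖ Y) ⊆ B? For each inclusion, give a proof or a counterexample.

(⊆) fails and (⊇) fails.

(⊆) This inclusion fails. Take Y = ∅, B = {1}, C = ∅; then 1 ∈ B but 1 ∉ Y ∖ (C ∖ Y).

(⊇) This inclusion fails. Take Y = {1}, B = ∅, C = ∅; then 1 ∈ Y ∖ (C ∖ Y) but 1 ∉ B.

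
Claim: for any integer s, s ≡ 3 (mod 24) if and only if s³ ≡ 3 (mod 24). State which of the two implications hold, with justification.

Both directions hold; the statement is true.

(←) Suppose s³ ≡ 3 (mod 24). The only residue r in {0, …, 23} with r³ ≡ 3 (mod 24) is r = 3, so s ≡ 3 (mod 24).

(→) Suppose s ≡ 3 (mod 24). Write s = 24j + 3. Then (24j + 3)³ = 13824j³ + 5184j² + 648j + 27 = 24(576j³ + 216j² + 27j + 1) + 3, so s³ ≡ 3 (mod 24).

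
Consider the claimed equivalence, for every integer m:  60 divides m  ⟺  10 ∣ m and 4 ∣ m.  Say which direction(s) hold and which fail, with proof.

Forward direction. If 60 ∣ m, write m = 60q. Since 60 = 6·10, m = 10·(6q), so 10 ∣ m; and since 60 = 15·4, m = 4·(15q), so 4 ∣ m.

Converse. This fails: take m = 20. Both 10 ∣ 20 and 4 ∣ 20, yet 20 is not a multiple of 60 (since 20 = 0·60 + 20), so 60 ∤ 20.

The forward direction holds; the converse fails.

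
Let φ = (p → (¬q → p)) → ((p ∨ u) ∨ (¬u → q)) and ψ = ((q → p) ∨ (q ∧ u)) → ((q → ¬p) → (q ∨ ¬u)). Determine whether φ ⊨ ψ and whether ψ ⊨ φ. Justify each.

Neither implication holds.

(→) This fails. Under q = F, p = F, u = T, the left side is true but the right side is false.

(←) This fails. Under q = F, p = F, u = F, the left side is false but the right side is true.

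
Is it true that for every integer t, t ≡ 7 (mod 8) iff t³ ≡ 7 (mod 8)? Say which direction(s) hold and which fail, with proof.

Both directions hold; the statement is true.

[⇐] Suppose t³ ≡ 7 (mod 8). The only residue r in {0, …, 7} with r³ ≡ 7 (mod 8) is r = 7, so t ≡ 7 (mod 8).

[⇒] Suppose t ≡ 7 (mod 8). Write t = 8j + 7. Then (8j + 7)³ = 512j³ + 1344j² + 1176j + 343 = 8(64j³ + 168j² + 147j + 42) + 7, so t³ ≡ 7 (mod 8).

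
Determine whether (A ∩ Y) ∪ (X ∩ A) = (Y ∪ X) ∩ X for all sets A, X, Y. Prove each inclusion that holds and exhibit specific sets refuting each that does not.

(⊆) This inclusion fails. Take A = {1}, X = ∅, Y = {1}; then 1 ∈ (A ∩ Y) ∪ (X ∩ A) but 1 ∉ (Y ∪ X) ∩ X.

(⊇) This inclusion fails. Take A = ∅, X = {1}, Y = ∅; then 1 ∈ (Y ∪ X) ∩ X but 1 ∉ (A ∩ Y) ∪ (X ∩ A).

Both inclusions fail.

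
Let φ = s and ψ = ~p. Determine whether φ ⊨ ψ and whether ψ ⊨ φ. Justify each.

Neither direction holds.

[⇒] This fails. Under p = T, s = T, the left side is true but the right side is false.

[⇐] This fails. Under p = F, s = F, the left side is false but the right side is true.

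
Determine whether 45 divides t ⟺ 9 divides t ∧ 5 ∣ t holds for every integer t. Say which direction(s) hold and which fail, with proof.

Both implications hold.

[⇐] Suppose 9 ∣ t and 5 ∣ t. Any common multiple of 9 and 5 is a multiple of their lcm; here gcd(9, 5) = 1, so lcm(9, 5) = 9·5 = 45, so 45 ∣ t.

[⇒] If 45 ∣ t, write t = 45q. Since 45 = 5·9, t = 9·(5q), so 9 ∣ t; and since 45 = 9·5, t = 5·(9q), so 5 ∣ t.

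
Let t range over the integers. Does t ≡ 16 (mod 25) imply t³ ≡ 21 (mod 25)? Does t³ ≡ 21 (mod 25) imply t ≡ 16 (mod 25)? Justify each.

(⟹) Suppose t ≡ 16 (mod 25). Write t = 25j + 16. Then (25j + 16)³ = 15625j³ + 30000j² + 19200j + 4096 = 25(625j³ + 1200j² + 768j + 163) + 21, so t³ ≡ 21 (mod 25).

(⟸) Conversely, suppose t³ ≡ 21 (mod 25). The only residue r in {0, …, 24} with r³ ≡ 21 (mod 25) is r = 16, so t ≡ 16 (mod 25).

Equivalent; both directions hold.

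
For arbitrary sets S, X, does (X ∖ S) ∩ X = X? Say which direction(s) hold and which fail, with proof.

The sets are not equal: only the forward inclusion holds.

Forward inclusion. Let x ∈ (X ∖ S) ∩ X. Then x ∈ X and x ∉ S, from which x ∈ X.

Reverse inclusion. This inclusion fails. Take S = {1}, X = {1}; then 1 ∈ X but 1 ∉ (X ∖ S) ∩ X.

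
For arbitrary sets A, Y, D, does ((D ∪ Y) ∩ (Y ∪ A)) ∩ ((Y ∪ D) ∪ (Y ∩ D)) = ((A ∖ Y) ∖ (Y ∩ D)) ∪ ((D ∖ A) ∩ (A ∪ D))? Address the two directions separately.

(⊆) This inclusion fails. Take A = ∅, Y = {1}, D = ∅; then 1 ∈ ((D ∪ Y) ∩ (Y ∪ A)) ∩ ((Y ∪ D) ∪ (Y ∩ D)) but 1 ∉ ((A ∖ Y) ∖ (Y ∩ D)) ∪ ((D ∖ A) ∩ (A ∪ D)).

(⊇) This inclusion fails. Take A = {1}, Y = ∅, D = ∅; then 1 ∈ ((A ∖ Y) ∖ (Y ∩ D)) ∪ ((D ∖ A) ∩ (A ∪ D)) but 1 ∉ ((D ∪ Y) ∩ (Y ∪ A)) ∩ ((Y ∪ D) ∪ (Y ∩ D)).

Both inclusions fail.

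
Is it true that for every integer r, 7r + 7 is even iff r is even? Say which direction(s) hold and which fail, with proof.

Forward direction. This fails: r = 7 gives 7r + 7 = 56, which is even, but 7 is odd, not even.

Converse. This also fails: r = 6 is even, but 7r + 7 = 49 is odd, not even.

Both directions fail.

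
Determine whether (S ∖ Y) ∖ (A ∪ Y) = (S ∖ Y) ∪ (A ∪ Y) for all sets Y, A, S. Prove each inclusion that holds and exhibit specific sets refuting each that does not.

(⟹) Let x ∈ (S ∖ Y) ∖ (A ∪ Y). Then x ∈ S and x ∉ Y, A, from which x ∈ (S ∖ Y) ∪ (A ∪ Y).

(⟸) This inclusion fails. Take Y = {1}, A = ∅, S = ∅; then 1 ∈ (S ∖ Y) ∪ (A ∪ Y) but 1 ∉ (S ∖ Y) ∖ (A ∪ Y).

Only the forward inclusion holds.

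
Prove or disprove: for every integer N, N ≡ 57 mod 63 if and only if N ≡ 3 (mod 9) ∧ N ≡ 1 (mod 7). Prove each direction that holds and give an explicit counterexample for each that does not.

[⇒] Suppose N ≡ 57 (mod 63); write N = 63j + 57. Since 9 ∣ 63, reducing mod 9 gives N ≡ 57 ≡ 3 (mod 9); since 7 ∣ 63, reducing mod 7 gives N ≡ 57 ≡ 1 (mod 7).

[⇐] Conversely, if N ≡ 3 (mod 9) and N ≡ 1 (mod 7), then by the Chinese remainder theorem N ≡ 57 (mod 63). This is exactly N ≡ 57 (mod 63).

Both directions hold; the statement is true.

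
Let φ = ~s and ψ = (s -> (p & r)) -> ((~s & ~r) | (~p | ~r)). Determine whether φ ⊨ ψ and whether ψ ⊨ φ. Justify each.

(⇒) fails and (⇐) fails.

Forward direction. This fails. Under r = T, p = T, s = F, the left side is true but the right side is false.

Converse. This fails. Under r = F, p = F, s = T, the left side is false but the right side is true.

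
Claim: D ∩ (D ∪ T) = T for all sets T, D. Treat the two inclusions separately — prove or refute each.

(⊆) fails and (⊇) fails.

(⟹) This inclusion fails. Take T = ∅, D = {1}; then 1 ∈ D ∩ (D ∪ T) but 1 ∉ T.

(⟸) This inclusion fails. Take T = {1}, D = ∅; then 1 ∈ T but 1 ∉ D ∩ (D ∪ T).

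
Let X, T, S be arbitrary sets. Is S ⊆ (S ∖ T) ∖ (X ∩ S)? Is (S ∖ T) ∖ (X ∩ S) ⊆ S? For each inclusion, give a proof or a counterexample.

(⊆) This inclusion fails. Take X = {1}, T = ∅, S = {1}; then 1 ∈ S but 1 ∉ (S ∖ T) ∖ (X ∩ S).

(⊇) Let x ∈ (S ∖ T) ∖ (X ∩ S). Then x ∈ S and x ∉ X, T, from which x ∈ S.

(⊆) fails; (⊇) holds.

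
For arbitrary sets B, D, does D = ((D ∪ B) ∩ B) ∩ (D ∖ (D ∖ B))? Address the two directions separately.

(⊆) This inclusion fails. Take B = ∅, D = {1}; then 1 ∈ D but 1 ∉ ((D ∪ B) ∩ B) ∩ (D ∖ (D ∖ B)).

(⊇) Let x ∈ ((D ∪ B) ∩ B) ∩ (D ∖ (D ∖ B)). Then x ∈ B ∩ D, from which x ∈ D.

Only the reverse inclusion holds.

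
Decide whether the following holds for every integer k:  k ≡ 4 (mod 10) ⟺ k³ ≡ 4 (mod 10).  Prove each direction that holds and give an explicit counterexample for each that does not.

[⇐] Suppose k³ ≡ 4 (mod 10). The only residue r in {0, …, 9} with r³ ≡ 4 (mod 10) is r = 4, so k ≡ 4 (mod 10).

[⇒] Suppose k ≡ 4 (mod 10). Write k = 10j + 4. Then (10j + 4)³ = 1000j³ + 1200j² + 480j + 64 = 10(100j³ + 120j² + 48j + 6) + 4, so k³ ≡ 4 (mod 10).

Both implications hold.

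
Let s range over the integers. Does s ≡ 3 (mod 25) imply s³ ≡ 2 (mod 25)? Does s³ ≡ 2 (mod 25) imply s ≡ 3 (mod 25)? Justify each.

Converse. Suppose s³ ≡ 2 (mod 25). The only residue r in {0, …, 24} with r³ ≡ 2 (mod 25) is r = 3, so s ≡ 3 (mod 25).

Forward direction. Suppose s ≡ 3 (mod 25). Write s = 25j + 3. Then (25j + 3)³ = 15625j³ + 5625j² + 675j + 27 = 25(625j³ + 225j² + 27j + 1) + 2, so s³ ≡ 2 (mod 25).

Both directions hold.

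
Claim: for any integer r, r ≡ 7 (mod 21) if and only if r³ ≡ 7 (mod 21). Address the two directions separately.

Both directions hold.

[⇒] Suppose r ≡ 7 (mod 21). Write r = 21j + 7. Then (21j + 7)³ = 9261j³ + 9261j² + 3087j + 343 = 21(441j³ + 441j² + 147j + 16) + 7, so r³ ≡ 7 (mod 21).

[⇐] Conversely, suppose r³ ≡ 7 (mod 21). The only residue r in {0, …, 20} with r³ ≡ 7 (mod 21) is r = 7, so r ≡ 7 (mod 21).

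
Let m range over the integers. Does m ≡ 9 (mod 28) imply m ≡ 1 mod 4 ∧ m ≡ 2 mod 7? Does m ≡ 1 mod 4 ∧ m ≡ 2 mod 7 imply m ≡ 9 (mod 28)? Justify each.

[⇒] Suppose m ≡ 9 (mod 28); write m = 28j + 9. Since 4 ∣ 28, reducing mod 4 gives m ≡ 9 ≡ 1 (mod 4); since 7 ∣ 28, reducing mod 7 gives m ≡ 9 ≡ 2 (mod 7).

[⇐] Conversely, if m ≡ 1 (mod 4) and m ≡ 2 (mod 7), then by the Chinese remainder theorem m ≡ 9 (mod 28). This is exactly m ≡ 9 (mod 28).

Both directions hold; the statement is true.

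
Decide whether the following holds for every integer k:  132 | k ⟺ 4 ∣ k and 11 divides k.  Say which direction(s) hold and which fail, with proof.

(⇒) If 132 ∣ k, write k = 132q. Since 132 = 33·4, k = 4·(33q), so 4 ∣ k; and since 132 = 12·11, k = 11·(12q), so 11 ∣ k.

(⇐) This fails: take k = 44. Both 4 ∣ 44 and 11 ∣ 44, yet 44 is not a multiple of 132 (since 44 = 0·132 + 44), so 132 ∤ 44.

Only the forward implication holds.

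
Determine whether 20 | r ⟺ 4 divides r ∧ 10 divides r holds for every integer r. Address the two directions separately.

(⟹) If 20 ∣ r, write r = 20q. Since 20 = 5·4, r = 4·(5q), so 4 ∣ r; and since 20 = 2·10, r = 10·(2q), so 10 ∣ r.

(⟸) Suppose 4 ∣ r and 10 ∣ r. Any common multiple of 4 and 10 is a multiple of their lcm; here lcm(4, 10) = 4·10/gcd(4, 10) = 40/2 = 20, so 20 ∣ r.

Both directions hold.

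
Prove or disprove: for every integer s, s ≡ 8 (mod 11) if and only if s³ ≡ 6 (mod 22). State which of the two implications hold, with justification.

(→) This fails: take s = 19. Then 19 ≡ 8 (mod 11), but 19³ = 6859 ≡ 17 (mod 22), not 6.

(←) Conversely, the residues r modulo 22 with r³ ≡ 6 (mod 22) are exactly {8}, and each is ≡ 8 (mod 11).

Not equivalent: only (⇐) holds.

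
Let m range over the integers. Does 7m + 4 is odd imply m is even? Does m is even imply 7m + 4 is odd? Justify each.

(⇒) fails and (⇐) fails.

(→) This fails: m = 3 gives 7m + 4 = 25, which is odd, but 3 is odd, not even.

(←) This also fails: m = 0 is even, but 7m + 4 = 4 is even, not odd.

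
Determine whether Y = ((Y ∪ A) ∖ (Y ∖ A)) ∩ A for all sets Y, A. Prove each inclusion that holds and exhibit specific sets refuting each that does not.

Neither inclusion holds.

(⊆) This inclusion fails. Take Y = {1}, A = ∅; then 1 ∈ Y but 1 ∉ ((Y ∪ A) ∖ (Y ∖ A)) ∩ A.

(⊇) This inclusion fails. Take Y = ∅, A = {1}; then 1 ∈ ((Y ∪ A) ∖ (Y ∖ A)) ∩ A but 1 ∉ Y.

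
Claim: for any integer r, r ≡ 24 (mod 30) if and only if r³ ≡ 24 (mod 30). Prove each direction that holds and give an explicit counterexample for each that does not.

The biconditional holds.

(→) Suppose r ≡ 24 (mod 30). Write r = 30j + 24. Then (30j + 24)³ = 27000j³ + 64800j² + 51840j + 13824 = 30(900j³ + 2160j² + 1728j + 460) + 24, so r³ ≡ 24 (mod 30).

(←) Conversely, suppose r³ ≡ 24 (mod 30). The only residue r in {0, …, 29} with r³ ≡ 24 (mod 30) is r = 24, so r ≡ 24 (mod 30).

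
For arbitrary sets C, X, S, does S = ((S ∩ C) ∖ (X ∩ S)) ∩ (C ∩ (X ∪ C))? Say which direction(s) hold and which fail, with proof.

(⊇) Let x ∈ ((S ∩ C) ∖ (X ∩ S)) ∩ (C ∩ (X ∪ C)). Then x ∈ C ∩ S and x ∉ X, from which x ∈ S.

(⊆) This inclusion fails. Take C = ∅, X = ∅, S = {1}; then 1 ∈ S but 1 ∉ ((S ∩ C) ∖ (X ∩ S)) ∩ (C ∩ (X ∪ C)).

(⊆) fails; (⊇) holds.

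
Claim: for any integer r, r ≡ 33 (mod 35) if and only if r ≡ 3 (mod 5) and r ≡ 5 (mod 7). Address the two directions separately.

Forward direction. Suppose r ≡ 33 (mod 35); write r = 35j + 33. Since 5 ∣ 35, reducing mod 5 gives r ≡ 33 ≡ 3 (mod 5); since 7 ∣ 35, reducing mod 7 gives r ≡ 33 ≡ 5 (mod 7).

Converse. If r ≡ 3 (mod 5) and r ≡ 5 (mod 7), then by the Chinese remainder theorem r ≡ 33 (mod 35). This is exactly r ≡ 33 (mod 35).

Equivalent; both directions hold.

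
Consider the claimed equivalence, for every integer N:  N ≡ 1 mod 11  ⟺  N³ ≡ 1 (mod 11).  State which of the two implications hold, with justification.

The biconditional holds.

(⇐) Suppose N³ ≡ 1 (mod 11). The only residue r in {0, …, 10} with r³ ≡ 1 (mod 11) is r = 1, so N ≡ 1 (mod 11).

(⇒) Suppose N ≡ 1 mod 11. Write N = 11j + 1. Then (11j + 1)³ = 1331j³ + 363j² + 33j + 1 = 11(121j³ + 33j² + 3j) + 1, so N³ ≡ 1 (mod 11).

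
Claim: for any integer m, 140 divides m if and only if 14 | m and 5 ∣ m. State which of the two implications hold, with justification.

The forward direction holds; the converse fails.

Converse. This fails: take m = 70. Both 14 ∣ 70 and 5 ∣ 70, yet 70 is not a multiple of 140 (since 70 = 0·140 + 70), so 140 ∤ 70.

Forward direction. If 140 ∣ m, write m = 140q. Since 140 = 10·14, m = 14·(10q), so 14 ∣ m; and since 140 = 28·5, m = 5·(28q), so 5 ∣ m.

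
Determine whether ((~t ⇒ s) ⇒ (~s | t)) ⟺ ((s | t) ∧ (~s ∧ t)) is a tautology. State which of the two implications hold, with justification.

Not equivalent: only (⇐) holds.

Forward direction. This fails. Under t = F, s = F, the left side is true but the right side is false.

Converse. Assume the antecedent. If t is true, (~t ⇒ s) ⇒ (~s | t) reduces to true regardless of the other variables. If t is false, the antecedent cannot hold. Either way (~t ⇒ s) ⇒ (~s | t) holds.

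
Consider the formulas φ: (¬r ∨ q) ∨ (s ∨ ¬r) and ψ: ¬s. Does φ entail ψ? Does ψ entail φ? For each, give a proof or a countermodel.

Both directions fail.

(⟹) This fails. Under q = F, s = T, r = F, the left side is true but the right side is false.

(⟸) This fails. Under q = F, s = F, r = T, the left side is false but the right side is true.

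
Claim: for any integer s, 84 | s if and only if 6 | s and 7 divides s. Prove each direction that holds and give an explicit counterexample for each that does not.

Converse. This fails: take s = 42. Both 6 ∣ 42 and 7 ∣ 42, yet 42 is not a multiple of 84 (since 42 = 0·84 + 42), so 84 ∤ 42.

Forward direction. If 84 ∣ s, write s = 84q. Since 84 = 14·6, s = 6·(14q), so 6 ∣ s; and since 84 = 12·7, s = 7·(12q), so 7 ∣ s.

(⇒) holds; (⇐) fails.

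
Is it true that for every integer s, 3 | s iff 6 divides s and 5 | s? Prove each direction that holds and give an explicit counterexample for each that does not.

(⟹) This fails: take s = 3. Certainly 3 ∣ 3, but 6 ∤ 3.

(⟸) Suppose 6 ∣ s and 5 ∣ s. Any common multiple of 6 and 5 is a multiple of their lcm; here gcd(6, 5) = 1, so lcm(6, 5) = 6·5 = 30, so 30 ∣ s. Since 3 ∣ 30, it follows that 3 ∣ s.

Only the converse holds.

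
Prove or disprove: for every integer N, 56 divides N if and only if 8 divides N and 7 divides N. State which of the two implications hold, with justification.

Forward direction. If 56 ∣ N, write N = 56q. Since 56 = 7·8, N = 8·(7q), so 8 ∣ N; and since 56 = 8·7, N = 7·(8q), so 7 ∣ N.

Converse. Suppose 8 ∣ N and 7 ∣ N. Any common multiple of 8 and 7 is a multiple of their lcm; here gcd(8, 7) = 1, so lcm(8, 7) = 8·7 = 56, so 56 ∣ N.

Both directions hold.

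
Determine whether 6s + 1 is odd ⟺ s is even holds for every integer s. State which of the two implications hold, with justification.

The forward direction fails; the converse holds.

(⇒) This fails: take s = 7. Then 6s + 1 = 43, which is odd, yet s = 7 is odd, not even.

(⇐) Suppose s is even. Since 6 is even, 6s is even for every s, so 6s + 1 has the same parity as 1, which is odd. Hence 6s + 1 is odd.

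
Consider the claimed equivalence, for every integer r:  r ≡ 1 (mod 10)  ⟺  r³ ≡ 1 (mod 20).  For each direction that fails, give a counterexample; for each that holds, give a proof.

Only the reverse direction holds.

(⟸) The residues r modulo 20 with r³ ≡ 1 (mod 20) are exactly {1}, and each is ≡ 1 (mod 10).

(⟹) This fails: take r = 11. Then 11 ≡ 1 (mod 10), but 11³ = 1331 ≡ 11 (mod 20), not 1.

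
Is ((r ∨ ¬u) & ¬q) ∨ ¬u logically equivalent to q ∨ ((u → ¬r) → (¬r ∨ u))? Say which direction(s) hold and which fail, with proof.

Forward direction. This fails. Under r = T, u = F, q = F, the left side is true but the right side is false.

Converse. This fails. Under r = F, u = T, q = F, the left side is false but the right side is true.

Neither direction holds.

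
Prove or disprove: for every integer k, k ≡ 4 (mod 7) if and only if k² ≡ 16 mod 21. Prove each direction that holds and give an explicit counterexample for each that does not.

(⇒) fails and (⇐) fails.

(⟹) This fails: take k = 18. Then 18 ≡ 4 (mod 7), but 18² = 324 ≡ 9 (mod 21), not 16.

(⟸) This fails: take k = 10. Then 10² = 100 ≡ 16 (mod 21), yet 10 ≡ 3 (mod 7), not 4.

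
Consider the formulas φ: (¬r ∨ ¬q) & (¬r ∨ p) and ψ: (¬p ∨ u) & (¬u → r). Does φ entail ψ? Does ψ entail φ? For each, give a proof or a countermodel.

Both directions fail.

Forward direction. This fails. Under q = F, p = F, r = F, u = F, the left side is true but the right side is false.

Converse. This fails. Under q = F, p = F, r = T, u = F, the left side is false but the right side is true.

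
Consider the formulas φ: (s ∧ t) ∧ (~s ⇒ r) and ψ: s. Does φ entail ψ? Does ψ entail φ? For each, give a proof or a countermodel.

(⟸) This fails. Under t = F, s = T, r = F, the left side is false but the right side is true.

(⟹) Assume the antecedent. If t is true, the antecedent forces (t = T, s = T, r = F) or (t = T, s = T, r = T), and s holds there. If t is false, the antecedent cannot hold. Either way s holds.

Only the forward implication holds.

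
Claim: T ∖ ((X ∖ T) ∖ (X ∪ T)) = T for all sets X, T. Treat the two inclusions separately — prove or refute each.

Both inclusions hold; the sets are equal.

Forward inclusion. Let x ∈ T ∖ ((X ∖ T) ∖ (X ∪ T)). Then either x ∈ T and x ∉ X; or x ∈ X ∩ T. In each case x ∈ T, so T ∖ ((X ∖ T) ∖ (X ∪ T)) ⊆ T.

Reverse inclusion. Let x ∈ T. Then either x ∈ T and x ∉ X; or x ∈ X ∩ T. In each case x ∈ T ∖ ((X ∖ T) ∖ (X ∪ T)), so T ⊆ T ∖ ((X ∖ T) ∖ (X ∪ T)).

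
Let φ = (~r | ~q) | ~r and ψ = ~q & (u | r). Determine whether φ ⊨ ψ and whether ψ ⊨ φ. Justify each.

(⟹) This fails. Under r = F, q = F, u = F, the left side is true but the right side is false.

(⟸) Assume the antecedent. If r is true, the antecedent forces (r = T, q = F, u = F) or (r = T, q = F, u = T), and (~r | ~q) | ~r holds there. If r is false, (~r | ~q) | ~r reduces to true regardless of the other variables. Either way (~r | ~q) | ~r holds.

(⇒) fails; (⇐) holds.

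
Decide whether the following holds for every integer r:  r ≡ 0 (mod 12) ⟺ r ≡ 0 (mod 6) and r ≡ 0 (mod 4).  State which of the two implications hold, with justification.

(⟹) Suppose r ≡ 0 (mod 12); write r = 12j + 0. Since 6 ∣ 12, reducing mod 6 gives r ≡ 0 (mod 6); since 4 ∣ 12, reducing mod 4 gives r ≡ 0 (mod 4).

(⟸) Conversely, if r ≡ 0 (mod 6) and r ≡ 0 (mod 4), then by the Chinese remainder theorem r ≡ 0 (mod 12). This is exactly r ≡ 0 (mod 12).

Both directions hold; the statement is true.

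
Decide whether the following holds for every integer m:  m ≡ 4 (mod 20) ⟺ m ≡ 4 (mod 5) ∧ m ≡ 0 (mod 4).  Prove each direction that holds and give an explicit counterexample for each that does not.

(←) If m ≡ 4 (mod 5) and m ≡ 0 (mod 4), then by the Chinese remainder theorem m ≡ 4 (mod 20). This is exactly m ≡ 4 (mod 20).

(→) Suppose m ≡ 4 (mod 20); write m = 20j + 4. Since 5 ∣ 20, reducing mod 5 gives m ≡ 4 (mod 5); since 4 ∣ 20, reducing mod 4 gives m ≡ 4 ≡ 0 (mod 4).

Equivalent; both directions hold.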